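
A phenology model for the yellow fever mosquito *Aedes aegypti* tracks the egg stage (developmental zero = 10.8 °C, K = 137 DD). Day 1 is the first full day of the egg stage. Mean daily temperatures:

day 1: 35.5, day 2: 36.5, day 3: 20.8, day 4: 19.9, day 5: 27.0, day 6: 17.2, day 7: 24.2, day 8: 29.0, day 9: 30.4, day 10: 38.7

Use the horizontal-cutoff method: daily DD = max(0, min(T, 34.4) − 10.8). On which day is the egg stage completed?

Daily DD above 10.8 °C (capped at 23.6): 23.6, 23.6, 10.0, 9.1, 16.2, 6.4, 13.4, 18.2, 19.6, 23.6.
Cumulative: 23.6, 47.2, 57.2, 66.3, 82.5, 88.9, 102.3, 120.5, 140.1, 163.7.
The total first reaches 137 DD on day 9.

day 9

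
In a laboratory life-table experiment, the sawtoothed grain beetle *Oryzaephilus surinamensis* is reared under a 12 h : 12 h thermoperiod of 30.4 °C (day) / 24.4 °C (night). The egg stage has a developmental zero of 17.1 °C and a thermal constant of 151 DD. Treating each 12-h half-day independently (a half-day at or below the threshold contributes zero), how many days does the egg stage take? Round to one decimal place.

14.7 days

Day half: max(0, 30.4 − 17.1) × 0.5 = 13.3 × 0.5 = 6.65 DD.
Night half: max(0, 24.4 − 17.1) × 0.5 = 7.3 × 0.5 = 3.65 DD.
Per 24 h: 10.30 DD/day.
Duration = 151 / 10.30 = 14.660 ≈ 14.7 days.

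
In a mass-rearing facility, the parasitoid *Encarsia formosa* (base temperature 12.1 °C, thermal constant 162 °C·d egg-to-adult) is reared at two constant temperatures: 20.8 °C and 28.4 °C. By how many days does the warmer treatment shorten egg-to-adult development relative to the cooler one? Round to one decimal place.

At 20.8 °C: 162 / (20.8 − 12.1) = 162 / 8.7 = 18.621 d.
At 28.4 °C: 162 / (28.4 − 12.1) = 162 / 16.3 = 9.939 d.
Difference = |18.621 − 9.939| = 8.682 ≈ 8.7 days.

8.7 days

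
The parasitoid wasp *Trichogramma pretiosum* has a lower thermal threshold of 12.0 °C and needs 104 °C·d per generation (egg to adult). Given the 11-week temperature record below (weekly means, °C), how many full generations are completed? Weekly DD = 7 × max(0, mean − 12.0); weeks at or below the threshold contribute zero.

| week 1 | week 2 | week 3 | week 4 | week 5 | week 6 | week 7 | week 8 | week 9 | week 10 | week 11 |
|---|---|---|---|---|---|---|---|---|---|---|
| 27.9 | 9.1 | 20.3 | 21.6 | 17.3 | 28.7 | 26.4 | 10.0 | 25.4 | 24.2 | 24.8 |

7 generations

Weekly DD (7 × max(0, T̄ − 12.0)): 111.3, 0.0, 58.1, 67.2, 37.1, 116.9, 100.8, 0.0, 93.8, 85.4, 89.6.
Season total = 760.2 DD.
Complete generations = ⌊760.2 / 104⌋ = 7.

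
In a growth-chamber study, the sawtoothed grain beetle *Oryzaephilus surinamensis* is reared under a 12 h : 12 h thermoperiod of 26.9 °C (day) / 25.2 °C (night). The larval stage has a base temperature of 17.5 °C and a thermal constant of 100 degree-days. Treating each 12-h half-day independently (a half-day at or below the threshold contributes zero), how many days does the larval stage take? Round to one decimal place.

Day half: max(0, 26.9 − 17.5) × 0.5 = 9.4 × 0.5 = 4.70 DD.
Night half: max(0, 25.2 − 17.5) × 0.5 = 7.7 × 0.5 = 3.85 DD.
Per 24 h: 8.55 DD/day.
Duration = 100 / 8.55 = 11.696 ≈ 11.7 days.

11.7 days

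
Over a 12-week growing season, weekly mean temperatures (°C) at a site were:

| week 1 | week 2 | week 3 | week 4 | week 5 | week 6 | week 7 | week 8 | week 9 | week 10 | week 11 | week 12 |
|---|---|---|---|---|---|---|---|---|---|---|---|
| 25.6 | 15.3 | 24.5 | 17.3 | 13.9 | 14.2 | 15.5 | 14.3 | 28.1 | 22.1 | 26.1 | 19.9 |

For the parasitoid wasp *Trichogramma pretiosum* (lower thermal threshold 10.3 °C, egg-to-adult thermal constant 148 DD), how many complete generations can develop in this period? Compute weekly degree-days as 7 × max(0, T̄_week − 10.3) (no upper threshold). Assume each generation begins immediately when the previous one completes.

5 generations

Weekly DD (7 × max(0, T̄ − 10.3)): 107.1, 35.0, 99.4, 49.0, 25.2, 27.3, 36.4, 28.0, 124.6, 82.6, 110.6, 67.2.
Season total = 792.4 DD.
Complete generations = ⌊792.4 / 148⌋ = 5.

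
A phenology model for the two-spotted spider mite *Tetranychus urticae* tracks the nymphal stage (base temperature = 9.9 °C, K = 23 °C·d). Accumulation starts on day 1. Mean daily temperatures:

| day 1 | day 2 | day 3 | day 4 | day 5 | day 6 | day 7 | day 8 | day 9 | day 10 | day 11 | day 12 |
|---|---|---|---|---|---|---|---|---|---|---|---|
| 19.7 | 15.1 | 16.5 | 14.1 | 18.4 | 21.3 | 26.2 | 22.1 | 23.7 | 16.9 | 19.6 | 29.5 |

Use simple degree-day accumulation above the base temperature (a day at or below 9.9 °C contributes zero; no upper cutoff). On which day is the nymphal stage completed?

day 4

Daily DD above 9.9 °C: 9.8, 5.2, 6.6, 4.2, 8.5, 11.4, 16.3, 12.2, 13.8, 7.0, 9.7, 19.6.
Cumulative: 9.8, 15.0, 21.6, 25.8, 34.3, 45.7, 62.0, 74.2, 88.0, 95.0, 104.7, 124.3.
The total first reaches 23 DD on day 4.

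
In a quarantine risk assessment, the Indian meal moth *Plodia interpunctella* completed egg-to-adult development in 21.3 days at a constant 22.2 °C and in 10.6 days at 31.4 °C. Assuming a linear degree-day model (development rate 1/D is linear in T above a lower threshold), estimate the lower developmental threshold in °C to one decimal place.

Linear rate model ⇒ the product D·(T − T_b) is constant across temperatures.
21.3·(22.2 − T_b) = 10.6·(31.4 − T_b)
T_b = (21.3·22.2 − 10.6·31.4) / (21.3 − 10.6) = 140.02 / 10.7 = 13.086 °C ≈ 13.1 °C.

13.1 °C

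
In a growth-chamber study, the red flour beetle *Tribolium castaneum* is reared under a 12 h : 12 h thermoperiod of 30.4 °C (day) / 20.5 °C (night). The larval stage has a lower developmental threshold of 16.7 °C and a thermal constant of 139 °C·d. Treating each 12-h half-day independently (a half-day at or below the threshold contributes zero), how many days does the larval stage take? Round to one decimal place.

15.9 days

Day half: max(0, 30.4 − 16.7) × 0.5 = 13.7 × 0.5 = 6.85 DD.
Night half: max(0, 20.5 − 16.7) × 0.5 = 3.8 × 0.5 = 1.90 DD.
Per 24 h: 8.75 DD/day.
Duration = 139 / 8.75 = 15.886 ≈ 15.9 days.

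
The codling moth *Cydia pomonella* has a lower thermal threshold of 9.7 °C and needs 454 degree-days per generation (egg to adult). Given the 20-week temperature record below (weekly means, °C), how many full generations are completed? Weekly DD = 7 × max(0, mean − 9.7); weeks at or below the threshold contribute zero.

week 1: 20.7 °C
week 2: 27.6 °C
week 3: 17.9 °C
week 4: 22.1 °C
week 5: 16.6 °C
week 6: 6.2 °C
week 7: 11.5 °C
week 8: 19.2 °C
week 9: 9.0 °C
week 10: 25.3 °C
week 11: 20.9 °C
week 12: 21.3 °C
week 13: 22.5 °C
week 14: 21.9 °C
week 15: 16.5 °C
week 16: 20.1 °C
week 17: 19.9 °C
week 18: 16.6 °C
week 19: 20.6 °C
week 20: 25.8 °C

Weekly DD (7 × max(0, T̄ − 9.7)): 77.0, 125.3, 57.4, 86.8, 48.3, 0.0, 12.6, 66.5, 0.0, 109.2, 78.4, 81.2, 89.6, 85.4, 47.6, 72.8, 71.4, 48.3, 76.3, 112.7.
Season total = 1346.8 DD.
Complete generations = ⌊1346.8 / 454⌋ = 2.

2 generations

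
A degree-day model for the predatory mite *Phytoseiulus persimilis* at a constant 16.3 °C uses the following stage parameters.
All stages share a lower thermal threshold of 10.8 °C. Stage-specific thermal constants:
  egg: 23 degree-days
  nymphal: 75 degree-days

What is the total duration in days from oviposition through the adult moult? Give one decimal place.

17.8 days

Daily accumulation at 16.3 °C = 16.3 − 10.8 = 5.5 DD/day.
Total K = 23 + 75 = 98 DD.
Total duration = 98 / 5.5 = 17.818 ≈ 17.8 days.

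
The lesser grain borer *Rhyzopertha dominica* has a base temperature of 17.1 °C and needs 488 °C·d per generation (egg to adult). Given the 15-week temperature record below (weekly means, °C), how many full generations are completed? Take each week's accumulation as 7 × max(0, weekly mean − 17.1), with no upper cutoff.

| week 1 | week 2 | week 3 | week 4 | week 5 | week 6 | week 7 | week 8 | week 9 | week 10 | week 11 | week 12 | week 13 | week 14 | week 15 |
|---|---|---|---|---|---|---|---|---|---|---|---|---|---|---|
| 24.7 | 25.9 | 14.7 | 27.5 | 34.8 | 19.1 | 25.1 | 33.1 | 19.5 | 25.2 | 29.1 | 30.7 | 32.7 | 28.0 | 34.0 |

Weekly DD (7 × max(0, T̄ − 17.1)): 53.2, 61.6, 0.0, 72.8, 123.9, 14.0, 56.0, 112.0, 16.8, 56.7, 84.0, 95.2, 109.2, 76.3, 118.3.
Season total = 1050.0 DD.
Complete generations = ⌊1050.0 / 488⌋ = 2.

2 generations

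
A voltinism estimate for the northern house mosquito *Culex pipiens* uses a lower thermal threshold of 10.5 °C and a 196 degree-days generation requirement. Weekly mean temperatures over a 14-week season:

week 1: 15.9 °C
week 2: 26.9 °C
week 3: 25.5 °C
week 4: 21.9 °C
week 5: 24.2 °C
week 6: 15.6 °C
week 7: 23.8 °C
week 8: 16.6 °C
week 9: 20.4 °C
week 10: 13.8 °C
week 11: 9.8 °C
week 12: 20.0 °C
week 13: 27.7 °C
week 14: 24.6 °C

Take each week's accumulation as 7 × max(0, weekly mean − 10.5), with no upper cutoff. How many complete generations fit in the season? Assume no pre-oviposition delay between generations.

5 generations

Weekly DD (7 × max(0, T̄ − 10.5)): 37.8, 114.8, 105.0, 79.8, 95.9, 35.7, 93.1, 42.7, 69.3, 23.1, 0.0, 66.5, 120.4, 98.7.
Season total = 982.8 DD.
Complete generations = ⌊982.8 / 196⌋ = 5.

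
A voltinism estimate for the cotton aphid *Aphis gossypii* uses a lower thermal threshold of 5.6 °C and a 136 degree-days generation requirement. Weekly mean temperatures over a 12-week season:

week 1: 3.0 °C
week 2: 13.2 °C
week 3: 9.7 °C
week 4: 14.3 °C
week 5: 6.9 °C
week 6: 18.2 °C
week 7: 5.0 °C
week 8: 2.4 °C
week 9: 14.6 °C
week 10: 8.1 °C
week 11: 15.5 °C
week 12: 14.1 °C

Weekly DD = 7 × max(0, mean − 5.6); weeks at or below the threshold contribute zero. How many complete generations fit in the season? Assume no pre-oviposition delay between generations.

3 generations

Weekly DD (7 × max(0, T̄ − 5.6)): 0.0, 53.2, 28.7, 60.9, 9.1, 88.2, 0.0, 0.0, 63.0, 17.5, 69.3, 59.5.
Season total = 449.4 DD.
Complete generations = ⌊449.4 / 136⌋ = 3.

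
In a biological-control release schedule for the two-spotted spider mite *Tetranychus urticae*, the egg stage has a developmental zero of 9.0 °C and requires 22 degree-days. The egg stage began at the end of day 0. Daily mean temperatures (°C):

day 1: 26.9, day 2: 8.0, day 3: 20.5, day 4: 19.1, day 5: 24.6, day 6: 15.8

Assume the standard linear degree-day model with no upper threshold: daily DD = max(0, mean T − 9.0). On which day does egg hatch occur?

Daily DD above 9.0 °C: 17.9, 0.0, 11.5, 10.1, 15.6, 6.8.
Cumulative: 17.9, 17.9, 29.4, 39.5, 55.1, 61.9.
The total first reaches 22 DD on day 3.

day 3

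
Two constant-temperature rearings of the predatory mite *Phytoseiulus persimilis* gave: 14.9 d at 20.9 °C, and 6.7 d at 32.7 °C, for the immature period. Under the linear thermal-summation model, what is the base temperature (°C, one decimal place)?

11.3 °C

Linear rate model ⇒ the product D·(T − T_b) is constant across temperatures.
14.9·(20.9 − T_b) = 6.7·(32.7 − T_b)
T_b = (14.9·20.9 − 6.7·32.7) / (14.9 − 6.7) = 92.32 / 8.2 = 11.259 °C ≈ 11.3 °C.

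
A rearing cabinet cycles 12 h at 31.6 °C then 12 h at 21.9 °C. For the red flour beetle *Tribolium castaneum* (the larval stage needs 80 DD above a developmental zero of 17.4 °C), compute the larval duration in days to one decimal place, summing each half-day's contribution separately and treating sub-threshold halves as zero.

8.6 days

Day half: max(0, 31.6 − 17.4) × 0.5 = 14.2 × 0.5 = 7.10 DD.
Night half: max(0, 21.9 − 17.4) × 0.5 = 4.5 × 0.5 = 2.25 DD.
Per 24 h: 9.35 DD/day.
Duration = 80 / 9.35 = 8.556 ≈ 8.6 days.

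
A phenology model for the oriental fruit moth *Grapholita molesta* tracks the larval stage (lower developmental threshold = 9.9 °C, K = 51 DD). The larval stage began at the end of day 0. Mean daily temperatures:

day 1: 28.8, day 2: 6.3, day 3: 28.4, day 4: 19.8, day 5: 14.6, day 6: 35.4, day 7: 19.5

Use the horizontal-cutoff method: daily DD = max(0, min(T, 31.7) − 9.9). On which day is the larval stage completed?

day 5

Daily DD above 9.9 °C (capped at 21.8): 18.9, 0.0, 18.5, 9.9, 4.7, 21.8, 9.6.
Cumulative: 18.9, 18.9, 37.4, 47.3, 52.0, 73.8, 83.4.
The total first reaches 51 DD on day 5.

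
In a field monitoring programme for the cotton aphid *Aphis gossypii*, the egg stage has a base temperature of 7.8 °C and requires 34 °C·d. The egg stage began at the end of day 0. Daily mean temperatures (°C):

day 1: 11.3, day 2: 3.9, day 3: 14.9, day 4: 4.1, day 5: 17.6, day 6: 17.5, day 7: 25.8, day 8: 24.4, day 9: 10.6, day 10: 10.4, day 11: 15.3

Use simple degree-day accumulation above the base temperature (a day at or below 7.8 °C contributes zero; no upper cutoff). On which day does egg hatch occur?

day 7

Daily DD above 7.8 °C: 3.5, 0.0, 7.1, 0.0, 9.8, 9.7, 18.0, 16.6, 2.8, 2.6, 7.5.
Cumulative: 3.5, 3.5, 10.6, 10.6, 20.4, 30.1, 48.1, 64.7, 67.5, 70.1, 77.6.
The total first reaches 34 DD on day 7.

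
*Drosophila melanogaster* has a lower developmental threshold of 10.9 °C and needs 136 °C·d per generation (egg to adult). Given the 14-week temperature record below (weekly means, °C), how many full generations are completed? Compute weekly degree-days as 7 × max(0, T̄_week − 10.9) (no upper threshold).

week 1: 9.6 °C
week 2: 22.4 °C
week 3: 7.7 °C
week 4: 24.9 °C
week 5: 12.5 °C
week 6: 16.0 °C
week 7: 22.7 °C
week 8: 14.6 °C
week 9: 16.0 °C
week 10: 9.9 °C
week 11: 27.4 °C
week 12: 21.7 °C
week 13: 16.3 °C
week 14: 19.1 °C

Weekly DD (7 × max(0, T̄ − 10.9)): 0.0, 80.5, 0.0, 98.0, 11.2, 35.7, 82.6, 25.9, 35.7, 0.0, 115.5, 75.6, 37.8, 57.4.
Season total = 655.9 DD.
Complete generations = ⌊655.9 / 136⌋ = 4.

4 generations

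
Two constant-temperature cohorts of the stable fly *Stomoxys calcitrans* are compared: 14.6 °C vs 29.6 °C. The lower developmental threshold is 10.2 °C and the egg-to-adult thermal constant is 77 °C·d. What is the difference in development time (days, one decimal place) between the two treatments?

13.5 days

At 14.6 °C: 77 / (14.6 − 10.2) = 77 / 4.4 = 17.500 d.
At 29.6 °C: 77 / (29.6 − 10.2) = 77 / 19.4 = 3.969 d.
Difference = |17.500 − 3.969| = 13.531 ≈ 13.5 days.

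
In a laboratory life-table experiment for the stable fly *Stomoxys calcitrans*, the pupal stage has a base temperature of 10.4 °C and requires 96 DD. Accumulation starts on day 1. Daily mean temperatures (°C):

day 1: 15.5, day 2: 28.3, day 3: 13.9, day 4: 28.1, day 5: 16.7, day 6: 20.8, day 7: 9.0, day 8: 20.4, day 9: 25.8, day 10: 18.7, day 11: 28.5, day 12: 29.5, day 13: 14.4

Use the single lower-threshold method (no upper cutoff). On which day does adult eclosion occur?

Daily DD above 10.4 °C: 5.1, 17.9, 3.5, 17.7, 6.3, 10.4, 0.0, 10.0, 15.4, 8.3, 18.1, 19.1, 4.0.
Cumulative: 5.1, 23.0, 26.5, 44.2, 50.5, 60.9, 60.9, 70.9, 86.3, 94.6, 112.7, 131.8, 135.8.
The total first reaches 96 DD on day 11.

day 11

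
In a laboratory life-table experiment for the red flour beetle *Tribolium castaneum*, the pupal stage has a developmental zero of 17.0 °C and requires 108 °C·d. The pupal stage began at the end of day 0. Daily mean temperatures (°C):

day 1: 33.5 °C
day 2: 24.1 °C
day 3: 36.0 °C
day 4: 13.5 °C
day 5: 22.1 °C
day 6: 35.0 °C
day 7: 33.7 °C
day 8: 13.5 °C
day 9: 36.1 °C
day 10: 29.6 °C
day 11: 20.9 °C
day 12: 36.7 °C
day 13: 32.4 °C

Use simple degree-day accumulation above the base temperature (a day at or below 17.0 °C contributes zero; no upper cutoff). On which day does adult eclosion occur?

day 10

Daily DD above 17.0 °C: 16.5, 7.1, 19.0, 0.0, 5.1, 18.0, 16.7, 0.0, 19.1, 12.6, 3.9, 19.7, 15.4.
Cumulative: 16.5, 23.6, 42.6, 42.6, 47.7, 65.7, 82.4, 82.4, 101.5, 114.1, 118.0, 137.7, 153.1.
The total first reaches 108 DD on day 10.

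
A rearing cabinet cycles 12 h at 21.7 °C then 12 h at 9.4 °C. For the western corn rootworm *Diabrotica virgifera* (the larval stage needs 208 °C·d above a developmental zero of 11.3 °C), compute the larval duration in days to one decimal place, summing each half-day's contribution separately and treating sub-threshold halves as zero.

40.0 days

Day half: max(0, 21.7 − 11.3) × 0.5 = 10.4 × 0.5 = 5.20 DD.
Night half: max(0, 9.4 − 11.3) × 0.5 = 0.0 × 0.5 = 0.00 DD.
Per 24 h: 5.20 DD/day.
Duration = 208 / 5.20 = 40.000 ≈ 40.0 days.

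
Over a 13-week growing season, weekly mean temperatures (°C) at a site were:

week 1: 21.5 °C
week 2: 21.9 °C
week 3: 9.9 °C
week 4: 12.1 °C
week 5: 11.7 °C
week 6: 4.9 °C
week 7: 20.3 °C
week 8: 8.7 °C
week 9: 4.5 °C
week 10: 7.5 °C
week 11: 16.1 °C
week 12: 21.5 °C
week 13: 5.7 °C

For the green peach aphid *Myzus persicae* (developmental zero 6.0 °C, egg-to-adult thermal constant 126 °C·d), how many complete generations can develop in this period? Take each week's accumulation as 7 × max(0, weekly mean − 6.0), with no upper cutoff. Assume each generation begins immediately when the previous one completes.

Weekly DD (7 × max(0, T̄ − 6.0)): 108.5, 111.3, 27.3, 42.7, 39.9, 0.0, 100.1, 18.9, 0.0, 10.5, 70.7, 108.5, 0.0.
Season total = 638.4 DD.
Complete generations = ⌊638.4 / 126⌋ = 5.

5 generations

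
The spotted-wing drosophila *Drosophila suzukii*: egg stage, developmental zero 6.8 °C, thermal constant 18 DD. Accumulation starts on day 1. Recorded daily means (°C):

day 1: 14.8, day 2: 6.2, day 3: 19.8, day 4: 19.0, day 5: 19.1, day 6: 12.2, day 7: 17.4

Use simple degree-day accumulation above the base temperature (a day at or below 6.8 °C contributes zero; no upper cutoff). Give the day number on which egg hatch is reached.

day 3

Daily DD above 6.8 °C: 8.0, 0.0, 13.0, 12.2, 12.3, 5.4, 10.6.
Cumulative: 8.0, 8.0, 21.0, 33.2, 45.5, 50.9, 61.5.
The total first reaches 18 DD on day 3.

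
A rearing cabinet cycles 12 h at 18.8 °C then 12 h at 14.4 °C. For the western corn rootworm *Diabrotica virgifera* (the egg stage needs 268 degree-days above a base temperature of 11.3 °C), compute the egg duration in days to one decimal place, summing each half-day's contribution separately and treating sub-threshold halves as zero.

Day half: max(0, 18.8 − 11.3) × 0.5 = 7.5 × 0.5 = 3.75 DD.
Night half: max(0, 14.4 − 11.3) × 0.5 = 3.1 × 0.5 = 1.55 DD.
Per 24 h: 5.30 DD/day.
Duration = 268 / 5.30 = 50.566 ≈ 50.6 days.

50.6 days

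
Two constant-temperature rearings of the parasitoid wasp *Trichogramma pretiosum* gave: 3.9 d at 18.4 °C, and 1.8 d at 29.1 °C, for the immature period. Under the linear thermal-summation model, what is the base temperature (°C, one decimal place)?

9.2 °C

Linear rate model ⇒ the product D·(T − T_b) is constant across temperatures.
3.9·(18.4 − T_b) = 1.8·(29.1 − T_b)
T_b = (3.9·18.4 − 1.8·29.1) / (3.9 − 1.8) = 19.38 / 2.1 = 9.229 °C ≈ 9.2 °C.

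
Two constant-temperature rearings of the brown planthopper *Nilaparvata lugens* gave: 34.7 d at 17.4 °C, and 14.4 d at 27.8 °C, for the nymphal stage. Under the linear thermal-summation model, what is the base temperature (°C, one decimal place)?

Under the model K = D·(T − T_b), so D₁·(T₁ − T_b) = D₂·(T₂ − T_b).
34.7·(17.4 − T_b) = 14.4·(27.8 − T_b)
T_b = (34.7·17.4 − 14.4·27.8) / (34.7 − 14.4) = 203.46 / 20.3 = 10.023 °C ≈ 10.0 °C.

10.0 °C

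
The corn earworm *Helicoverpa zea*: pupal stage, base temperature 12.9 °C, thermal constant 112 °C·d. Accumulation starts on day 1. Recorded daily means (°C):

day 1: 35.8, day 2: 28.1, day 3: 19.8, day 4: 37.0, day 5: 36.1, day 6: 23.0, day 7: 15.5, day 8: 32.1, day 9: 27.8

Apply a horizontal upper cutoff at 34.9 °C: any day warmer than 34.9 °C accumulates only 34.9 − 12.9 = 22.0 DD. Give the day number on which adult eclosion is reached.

Daily DD above 12.9 °C (capped at 22.0): 22.0, 15.2, 6.9, 22.0, 22.0, 10.1, 2.6, 19.2, 14.9.
Cumulative: 22.0, 37.2, 44.1, 66.1, 88.1, 98.2, 100.8, 120.0, 134.9.
The total first reaches 112 DD on day 8.

day 8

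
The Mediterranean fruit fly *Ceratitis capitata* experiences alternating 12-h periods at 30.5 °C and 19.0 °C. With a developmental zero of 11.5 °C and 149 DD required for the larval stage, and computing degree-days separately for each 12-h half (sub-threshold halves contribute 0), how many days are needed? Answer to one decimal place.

Day half: max(0, 30.5 − 11.5) × 0.5 = 19.0 × 0.5 = 9.50 DD.
Night half: max(0, 19.0 − 11.5) × 0.5 = 7.5 × 0.5 = 3.75 DD.
Per 24 h: 13.25 DD/day.
Duration = 149 / 13.25 = 11.245 ≈ 11.2 days.

11.2 days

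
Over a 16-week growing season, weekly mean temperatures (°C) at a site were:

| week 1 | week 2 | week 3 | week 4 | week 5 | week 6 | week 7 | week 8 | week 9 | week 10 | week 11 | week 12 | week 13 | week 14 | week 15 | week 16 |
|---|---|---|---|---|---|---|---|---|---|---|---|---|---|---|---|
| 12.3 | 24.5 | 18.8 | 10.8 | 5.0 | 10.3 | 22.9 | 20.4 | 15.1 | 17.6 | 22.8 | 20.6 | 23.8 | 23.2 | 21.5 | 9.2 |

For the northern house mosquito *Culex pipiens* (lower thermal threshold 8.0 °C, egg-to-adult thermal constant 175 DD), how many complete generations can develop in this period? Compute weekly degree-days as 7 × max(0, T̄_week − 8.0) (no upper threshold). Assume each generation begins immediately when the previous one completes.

Weekly DD (7 × max(0, T̄ − 8.0)): 30.1, 115.5, 75.6, 19.6, 0.0, 16.1, 104.3, 86.8, 49.7, 67.2, 103.6, 88.2, 110.6, 106.4, 94.5, 8.4.
Season total = 1076.6 DD.
Complete generations = ⌊1076.6 / 175⌋ = 6.

6 generations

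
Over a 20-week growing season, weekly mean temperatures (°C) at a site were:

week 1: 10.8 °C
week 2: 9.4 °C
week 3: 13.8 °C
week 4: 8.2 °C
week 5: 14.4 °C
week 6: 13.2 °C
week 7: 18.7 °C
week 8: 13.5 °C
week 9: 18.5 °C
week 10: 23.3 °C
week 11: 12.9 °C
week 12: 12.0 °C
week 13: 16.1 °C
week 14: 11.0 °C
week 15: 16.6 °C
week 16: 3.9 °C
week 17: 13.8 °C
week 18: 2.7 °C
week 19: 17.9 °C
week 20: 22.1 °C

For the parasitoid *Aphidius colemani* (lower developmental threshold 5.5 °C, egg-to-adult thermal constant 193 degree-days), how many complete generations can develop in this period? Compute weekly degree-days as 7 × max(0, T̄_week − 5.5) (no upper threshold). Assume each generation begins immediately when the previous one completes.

Weekly DD (7 × max(0, T̄ − 5.5)): 37.1, 27.3, 58.1, 18.9, 62.3, 53.9, 92.4, 56.0, 91.0, 124.6, 51.8, 45.5, 74.2, 38.5, 77.7, 0.0, 58.1, 0.0, 86.8, 116.2.
Season total = 1170.4 DD.
Complete generations = ⌊1170.4 / 193⌋ = 6.

6 generations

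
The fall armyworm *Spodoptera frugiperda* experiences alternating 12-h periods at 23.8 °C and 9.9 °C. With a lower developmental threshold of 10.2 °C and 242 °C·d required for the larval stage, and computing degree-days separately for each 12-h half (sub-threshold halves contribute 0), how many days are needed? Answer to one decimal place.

35.6 days

Day half: max(0, 23.8 − 10.2) × 0.5 = 13.6 × 0.5 = 6.80 DD.
Night half: max(0, 9.9 − 10.2) × 0.5 = 0.0 × 0.5 = 0.00 DD.
Per 24 h: 6.80 DD/day.
Duration = 242 / 6.80 = 35.588 ≈ 35.6 days.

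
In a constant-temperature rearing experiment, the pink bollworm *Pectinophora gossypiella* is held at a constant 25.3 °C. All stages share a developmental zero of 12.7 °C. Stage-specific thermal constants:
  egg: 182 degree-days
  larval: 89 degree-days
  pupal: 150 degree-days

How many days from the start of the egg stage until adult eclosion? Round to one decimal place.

Daily accumulation at 25.3 °C = 25.3 − 12.7 = 12.6 DD/day.
Total K = 182 + 89 + 150 = 421 DD.
Total duration = 421 / 12.6 = 33.413 ≈ 33.4 days.

33.4 days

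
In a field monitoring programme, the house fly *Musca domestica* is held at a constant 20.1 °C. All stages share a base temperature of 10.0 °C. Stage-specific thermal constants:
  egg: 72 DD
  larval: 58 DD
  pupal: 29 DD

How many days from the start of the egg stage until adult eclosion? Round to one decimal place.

15.7 days

Daily accumulation at 20.1 °C = 20.1 − 10.0 = 10.1 DD/day.
Total K = 72 + 58 + 29 = 159 DD.
Total duration = 159 / 10.1 = 15.743 ≈ 15.7 days.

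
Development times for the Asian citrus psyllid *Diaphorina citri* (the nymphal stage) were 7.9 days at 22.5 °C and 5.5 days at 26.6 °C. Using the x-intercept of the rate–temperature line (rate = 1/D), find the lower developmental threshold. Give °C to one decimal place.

13.1 °C

Under the model K = D·(T − T_b), so D₁·(T₁ − T_b) = D₂·(T₂ − T_b).
7.9·(22.5 − T_b) = 5.5·(26.6 − T_b)
T_b = (7.9·22.5 − 5.5·26.6) / (7.9 − 5.5) = 31.45 / 2.4 = 13.104 °C ≈ 13.1 °C.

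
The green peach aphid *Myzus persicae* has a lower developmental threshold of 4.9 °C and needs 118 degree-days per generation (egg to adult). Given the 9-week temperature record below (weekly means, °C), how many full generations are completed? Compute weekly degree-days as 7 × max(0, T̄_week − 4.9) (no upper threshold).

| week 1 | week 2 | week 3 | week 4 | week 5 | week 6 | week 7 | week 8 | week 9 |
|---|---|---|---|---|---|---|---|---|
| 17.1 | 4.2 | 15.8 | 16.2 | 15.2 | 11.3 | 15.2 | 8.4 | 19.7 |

4 generations

Weekly DD (7 × max(0, T̄ − 4.9)): 85.4, 0.0, 76.3, 79.1, 72.1, 44.8, 72.1, 24.5, 103.6.
Season total = 557.9 DD.
Complete generations = ⌊557.9 / 118⌋ = 4.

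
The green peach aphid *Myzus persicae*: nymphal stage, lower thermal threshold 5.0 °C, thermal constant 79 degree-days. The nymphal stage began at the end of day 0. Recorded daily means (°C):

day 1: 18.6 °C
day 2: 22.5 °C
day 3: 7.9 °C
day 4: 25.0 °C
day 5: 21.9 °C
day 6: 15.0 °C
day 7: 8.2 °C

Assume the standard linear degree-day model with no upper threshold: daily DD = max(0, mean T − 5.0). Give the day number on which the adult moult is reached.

day 6

Daily DD above 5.0 °C: 13.6, 17.5, 2.9, 20.0, 16.9, 10.0, 3.2.
Cumulative: 13.6, 31.1, 34.0, 54.0, 70.9, 80.9, 84.1.
The total first reaches 79 DD on day 6.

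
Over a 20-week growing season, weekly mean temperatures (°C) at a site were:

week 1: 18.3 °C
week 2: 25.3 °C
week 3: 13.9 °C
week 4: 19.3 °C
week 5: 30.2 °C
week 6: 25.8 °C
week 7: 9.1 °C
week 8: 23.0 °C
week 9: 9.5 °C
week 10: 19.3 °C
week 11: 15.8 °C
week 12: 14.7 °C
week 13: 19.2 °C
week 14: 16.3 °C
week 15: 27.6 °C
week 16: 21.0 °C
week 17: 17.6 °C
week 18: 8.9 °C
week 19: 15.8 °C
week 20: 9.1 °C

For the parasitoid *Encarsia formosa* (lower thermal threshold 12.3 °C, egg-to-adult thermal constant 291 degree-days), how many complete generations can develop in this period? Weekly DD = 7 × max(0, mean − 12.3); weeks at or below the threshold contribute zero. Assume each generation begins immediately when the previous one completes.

Weekly DD (7 × max(0, T̄ − 12.3)): 42.0, 91.0, 11.2, 49.0, 125.3, 94.5, 0.0, 74.9, 0.0, 49.0, 24.5, 16.8, 48.3, 28.0, 107.1, 60.9, 37.1, 0.0, 24.5, 0.0.
Season total = 884.1 DD.
Complete generations = ⌊884.1 / 291⌋ = 3.

3 generations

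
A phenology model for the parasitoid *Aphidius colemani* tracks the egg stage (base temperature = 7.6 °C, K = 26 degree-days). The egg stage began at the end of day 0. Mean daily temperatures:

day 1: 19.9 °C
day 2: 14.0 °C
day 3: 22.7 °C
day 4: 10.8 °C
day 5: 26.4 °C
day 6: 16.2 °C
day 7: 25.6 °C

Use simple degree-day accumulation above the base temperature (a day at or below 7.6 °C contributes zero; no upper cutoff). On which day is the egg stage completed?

day 3

Daily DD above 7.6 °C: 12.3, 6.4, 15.1, 3.2, 18.8, 8.6, 18.0.
Cumulative: 12.3, 18.7, 33.8, 37.0, 55.8, 64.4, 82.4.
The total first reaches 26 DD on day 3.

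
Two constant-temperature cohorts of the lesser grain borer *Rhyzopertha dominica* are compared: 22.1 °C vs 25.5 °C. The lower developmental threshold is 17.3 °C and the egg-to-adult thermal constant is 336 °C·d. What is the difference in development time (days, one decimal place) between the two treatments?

29.0 days

At 22.1 °C: 336 / (22.1 − 17.3) = 336 / 4.8 = 70.000 d.
At 25.5 °C: 336 / (25.5 − 17.3) = 336 / 8.2 = 40.976 d.
Difference = |70.000 − 40.976| = 29.024 ≈ 29.0 days.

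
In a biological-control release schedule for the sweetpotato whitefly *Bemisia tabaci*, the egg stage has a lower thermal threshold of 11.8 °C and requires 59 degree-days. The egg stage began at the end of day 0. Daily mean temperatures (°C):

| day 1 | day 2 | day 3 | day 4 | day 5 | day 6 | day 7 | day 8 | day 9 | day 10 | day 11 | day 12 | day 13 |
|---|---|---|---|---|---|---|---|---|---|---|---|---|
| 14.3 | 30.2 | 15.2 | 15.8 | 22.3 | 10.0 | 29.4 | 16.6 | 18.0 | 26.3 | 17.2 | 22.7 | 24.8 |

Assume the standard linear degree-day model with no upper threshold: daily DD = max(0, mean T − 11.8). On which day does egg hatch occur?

Daily DD above 11.8 °C: 2.5, 18.4, 3.4, 4.0, 10.5, 0.0, 17.6, 4.8, 6.2, 14.5, 5.4, 10.9, 13.0.
Cumulative: 2.5, 20.9, 24.3, 28.3, 38.8, 38.8, 56.4, 61.2, 67.4, 81.9, 87.3, 98.2, 111.2.
The total first reaches 59 DD on day 8.

day 8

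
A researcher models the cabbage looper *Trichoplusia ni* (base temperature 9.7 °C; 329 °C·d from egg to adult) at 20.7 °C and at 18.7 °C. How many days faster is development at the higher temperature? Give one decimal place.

6.6 days

At 20.7 °C: 329 / (20.7 − 9.7) = 329 / 11.0 = 29.909 d.
At 18.7 °C: 329 / (18.7 − 9.7) = 329 / 9.0 = 36.556 d.
Difference = |29.909 − 36.556| = 6.646 ≈ 6.6 days.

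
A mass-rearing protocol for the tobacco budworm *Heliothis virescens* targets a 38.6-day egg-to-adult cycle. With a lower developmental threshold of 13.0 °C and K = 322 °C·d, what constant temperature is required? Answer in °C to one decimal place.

Required daily accumulation = 322 / 38.6 = 8.342 DD/day.
T = T_base + 8.342 = 13.0 + 8.342 = 21.342 ≈ 21.3 °C.

21.3 °C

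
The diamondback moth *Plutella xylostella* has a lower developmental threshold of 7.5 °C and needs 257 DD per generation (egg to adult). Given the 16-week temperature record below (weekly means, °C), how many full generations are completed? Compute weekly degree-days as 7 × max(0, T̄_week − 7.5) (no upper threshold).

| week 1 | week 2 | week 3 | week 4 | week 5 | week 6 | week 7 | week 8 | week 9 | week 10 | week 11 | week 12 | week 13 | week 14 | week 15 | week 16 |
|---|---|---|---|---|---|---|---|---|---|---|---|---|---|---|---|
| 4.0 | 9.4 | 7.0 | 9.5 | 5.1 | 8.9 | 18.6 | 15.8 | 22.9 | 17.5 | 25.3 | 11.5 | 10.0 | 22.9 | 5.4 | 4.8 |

Weekly DD (7 × max(0, T̄ − 7.5)): 0.0, 13.3, 0.0, 14.0, 0.0, 9.8, 77.7, 58.1, 107.8, 70.0, 124.6, 28.0, 17.5, 107.8, 0.0, 0.0.
Season total = 628.6 DD.
Complete generations = ⌊628.6 / 257⌋ = 2.

2 generations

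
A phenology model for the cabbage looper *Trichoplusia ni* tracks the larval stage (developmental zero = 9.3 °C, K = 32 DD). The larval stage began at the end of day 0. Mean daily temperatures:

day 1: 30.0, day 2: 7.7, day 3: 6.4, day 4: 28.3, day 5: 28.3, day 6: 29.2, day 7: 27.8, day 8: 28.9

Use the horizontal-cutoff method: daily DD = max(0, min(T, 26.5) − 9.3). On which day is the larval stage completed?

day 4

Daily DD above 9.3 °C (capped at 17.2): 17.2, 0.0, 0.0, 17.2, 17.2, 17.2, 17.2, 17.2.
Cumulative: 17.2, 17.2, 17.2, 34.4, 51.6, 68.8, 86.0, 103.2.
The total first reaches 32 DD on day 4.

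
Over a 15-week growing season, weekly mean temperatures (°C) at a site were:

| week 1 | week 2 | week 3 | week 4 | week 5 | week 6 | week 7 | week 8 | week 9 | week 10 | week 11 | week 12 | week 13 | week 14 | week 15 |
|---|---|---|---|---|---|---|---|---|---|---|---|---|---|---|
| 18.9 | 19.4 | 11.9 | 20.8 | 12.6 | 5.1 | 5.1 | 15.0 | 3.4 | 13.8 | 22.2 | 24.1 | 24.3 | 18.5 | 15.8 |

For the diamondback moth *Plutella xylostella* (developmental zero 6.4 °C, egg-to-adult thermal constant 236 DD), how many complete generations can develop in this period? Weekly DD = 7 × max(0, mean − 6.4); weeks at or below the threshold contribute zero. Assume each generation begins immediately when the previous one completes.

Weekly DD (7 × max(0, T̄ − 6.4)): 87.5, 91.0, 38.5, 100.8, 43.4, 0.0, 0.0, 60.2, 0.0, 51.8, 110.6, 123.9, 125.3, 84.7, 65.8.
Season total = 983.5 DD.
Complete generations = ⌊983.5 / 236⌋ = 4.

4 generations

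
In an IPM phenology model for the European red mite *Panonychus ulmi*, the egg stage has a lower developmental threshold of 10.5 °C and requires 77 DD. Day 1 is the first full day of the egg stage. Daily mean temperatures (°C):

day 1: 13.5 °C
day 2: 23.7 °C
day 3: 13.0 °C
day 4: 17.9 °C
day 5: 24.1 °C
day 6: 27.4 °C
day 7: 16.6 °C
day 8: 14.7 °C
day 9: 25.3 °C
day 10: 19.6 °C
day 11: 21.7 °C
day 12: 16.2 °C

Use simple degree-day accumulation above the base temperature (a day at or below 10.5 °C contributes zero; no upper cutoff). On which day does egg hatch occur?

day 9

Daily DD above 10.5 °C: 3.0, 13.2, 2.5, 7.4, 13.6, 16.9, 6.1, 4.2, 14.8, 9.1, 11.2, 5.7.
Cumulative: 3.0, 16.2, 18.7, 26.1, 39.7, 56.6, 62.7, 66.9, 81.7, 90.8, 102.0, 107.7.
The total first reaches 77 DD on day 9.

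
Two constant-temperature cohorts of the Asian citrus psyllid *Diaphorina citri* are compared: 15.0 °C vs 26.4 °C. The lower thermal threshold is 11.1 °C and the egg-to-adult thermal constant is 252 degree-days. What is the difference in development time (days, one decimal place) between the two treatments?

48.1 days

At 15.0 °C: 252 / (15.0 − 11.1) = 252 / 3.9 = 64.615 d.
At 26.4 °C: 252 / (26.4 − 11.1) = 252 / 15.3 = 16.471 d.
Difference = |64.615 − 16.471| = 48.145 ≈ 48.1 days.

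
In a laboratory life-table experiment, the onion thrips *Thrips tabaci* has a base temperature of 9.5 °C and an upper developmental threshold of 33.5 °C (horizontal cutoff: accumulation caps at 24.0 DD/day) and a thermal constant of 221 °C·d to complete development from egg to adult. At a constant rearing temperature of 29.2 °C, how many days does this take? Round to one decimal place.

11.2 days

Daily accumulation = 29.2 − 9.5 = 19.7 DD/day.
Duration = 221 / 19.7 = 11.218 ≈ 11.2 days.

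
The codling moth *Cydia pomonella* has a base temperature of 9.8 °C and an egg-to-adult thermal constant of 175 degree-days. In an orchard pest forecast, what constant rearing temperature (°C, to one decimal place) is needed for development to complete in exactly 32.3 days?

Required daily accumulation = 175 / 32.3 = 5.418 DD/day.
T = T_base + 5.418 = 9.8 + 5.418 = 15.218 ≈ 15.2 °C.

15.2 °C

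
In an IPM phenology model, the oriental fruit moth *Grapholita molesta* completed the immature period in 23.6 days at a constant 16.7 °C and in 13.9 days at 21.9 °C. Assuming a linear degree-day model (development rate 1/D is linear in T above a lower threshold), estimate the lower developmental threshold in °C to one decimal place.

Equal thermal constants: D₁(T₁ − T_b) = D₂(T₂ − T_b).
23.6·(16.7 − T_b) = 13.9·(21.9 − T_b)
T_b = (23.6·16.7 − 13.9·21.9) / (23.6 − 13.9) = 89.71 / 9.7 = 9.248 °C ≈ 9.2 °C.

9.2 °C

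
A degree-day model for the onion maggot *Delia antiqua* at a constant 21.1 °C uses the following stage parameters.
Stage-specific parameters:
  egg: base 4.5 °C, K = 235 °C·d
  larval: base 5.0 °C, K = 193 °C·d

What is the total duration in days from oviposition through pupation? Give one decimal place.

egg: 235 / (21.1 − 4.5) = 235 / 16.6 = 14.157 d.
larval: 193 / (21.1 − 5.0) = 193 / 16.1 = 11.988 d.
Sum = 26.144 ≈ 26.1 days.

26.1 days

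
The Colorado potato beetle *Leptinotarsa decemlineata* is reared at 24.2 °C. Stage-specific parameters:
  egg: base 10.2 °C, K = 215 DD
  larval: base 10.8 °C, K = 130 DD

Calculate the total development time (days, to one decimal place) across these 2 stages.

egg: 215 / (24.2 − 10.2) = 215 / 14.0 = 15.357 d.
larval: 130 / (24.2 − 10.8) = 130 / 13.4 = 9.701 d.
Sum = 25.059 ≈ 25.1 days.

25.1 days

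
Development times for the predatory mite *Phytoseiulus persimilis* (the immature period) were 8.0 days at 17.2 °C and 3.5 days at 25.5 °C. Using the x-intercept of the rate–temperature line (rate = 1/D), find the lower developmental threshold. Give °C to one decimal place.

10.7 °C

Under the model K = D·(T − T_b), so D₁·(T₁ − T_b) = D₂·(T₂ − T_b).
8.0·(17.2 − T_b) = 3.5·(25.5 − T_b)
T_b = (8.0·17.2 − 3.5·25.5) / (8.0 − 3.5) = 48.35 / 4.5 = 10.744 °C ≈ 10.7 °C.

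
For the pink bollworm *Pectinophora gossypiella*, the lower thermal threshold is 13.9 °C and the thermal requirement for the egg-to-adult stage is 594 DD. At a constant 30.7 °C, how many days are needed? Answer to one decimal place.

35.4 days

Daily accumulation = 30.7 − 13.9 = 16.8 DD/day.
Duration = 594 / 16.8 = 35.357 ≈ 35.4 days.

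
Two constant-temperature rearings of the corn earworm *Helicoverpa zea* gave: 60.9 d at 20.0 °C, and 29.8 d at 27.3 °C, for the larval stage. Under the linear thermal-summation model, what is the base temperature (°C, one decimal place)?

13.0 °C

Linear rate model ⇒ the product D·(T − T_b) is constant across temperatures.
60.9·(20.0 − T_b) = 29.8·(27.3 − T_b)
T_b = (60.9·20.0 − 29.8·27.3) / (60.9 − 29.8) = 404.46 / 31.1 = 13.005 °C ≈ 13.0 °C.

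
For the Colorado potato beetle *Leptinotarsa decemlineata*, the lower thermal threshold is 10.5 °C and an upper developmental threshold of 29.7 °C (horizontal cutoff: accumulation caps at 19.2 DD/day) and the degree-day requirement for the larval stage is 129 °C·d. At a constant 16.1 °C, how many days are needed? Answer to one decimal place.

23.0 days

Daily accumulation = 16.1 − 10.5 = 5.6 DD/day.
Duration = 129 / 5.6 = 23.036 ≈ 23.0 days.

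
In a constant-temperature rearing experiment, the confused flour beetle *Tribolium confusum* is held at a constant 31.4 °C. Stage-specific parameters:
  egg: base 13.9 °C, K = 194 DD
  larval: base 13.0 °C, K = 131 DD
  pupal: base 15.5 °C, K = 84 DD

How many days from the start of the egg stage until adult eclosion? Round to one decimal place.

23.5 days

egg: 194 / (31.4 − 13.9) = 194 / 17.5 = 11.086 d.
larval: 131 / (31.4 − 13.0) = 131 / 18.4 = 7.120 d.
pupal: 84 / (31.4 − 15.5) = 84 / 15.9 = 5.283 d.
Sum = 23.488 ≈ 23.5 days.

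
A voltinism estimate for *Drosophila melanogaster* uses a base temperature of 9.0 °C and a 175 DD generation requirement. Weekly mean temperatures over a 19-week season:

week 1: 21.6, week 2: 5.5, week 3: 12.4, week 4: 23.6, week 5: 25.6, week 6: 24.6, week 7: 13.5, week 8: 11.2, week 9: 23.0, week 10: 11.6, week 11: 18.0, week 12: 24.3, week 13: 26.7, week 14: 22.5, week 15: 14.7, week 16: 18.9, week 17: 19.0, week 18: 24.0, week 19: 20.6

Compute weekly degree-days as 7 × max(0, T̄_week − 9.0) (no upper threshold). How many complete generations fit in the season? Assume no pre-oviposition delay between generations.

7 generations

Weekly DD (7 × max(0, T̄ − 9.0)): 88.2, 0.0, 23.8, 102.2, 116.2, 109.2, 31.5, 15.4, 98.0, 18.2, 63.0, 107.1, 123.9, 94.5, 39.9, 69.3, 70.0, 105.0, 81.2.
Season total = 1356.6 DD.
Complete generations = ⌊1356.6 / 175⌋ = 7.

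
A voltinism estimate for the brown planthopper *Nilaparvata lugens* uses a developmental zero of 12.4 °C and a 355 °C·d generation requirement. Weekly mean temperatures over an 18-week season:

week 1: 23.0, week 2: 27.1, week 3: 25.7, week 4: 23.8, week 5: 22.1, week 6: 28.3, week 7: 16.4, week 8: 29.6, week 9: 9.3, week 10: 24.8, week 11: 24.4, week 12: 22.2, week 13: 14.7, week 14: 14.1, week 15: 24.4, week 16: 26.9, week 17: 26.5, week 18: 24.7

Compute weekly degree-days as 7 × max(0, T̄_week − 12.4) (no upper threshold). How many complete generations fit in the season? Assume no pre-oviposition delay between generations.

3 generations

Weekly DD (7 × max(0, T̄ − 12.4)): 74.2, 102.9, 93.1, 79.8, 67.9, 111.3, 28.0, 120.4, 0.0, 86.8, 84.0, 68.6, 16.1, 11.9, 84.0, 101.5, 98.7, 86.1.
Season total = 1315.3 DD.
Complete generations = ⌊1315.3 / 355⌋ = 3.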